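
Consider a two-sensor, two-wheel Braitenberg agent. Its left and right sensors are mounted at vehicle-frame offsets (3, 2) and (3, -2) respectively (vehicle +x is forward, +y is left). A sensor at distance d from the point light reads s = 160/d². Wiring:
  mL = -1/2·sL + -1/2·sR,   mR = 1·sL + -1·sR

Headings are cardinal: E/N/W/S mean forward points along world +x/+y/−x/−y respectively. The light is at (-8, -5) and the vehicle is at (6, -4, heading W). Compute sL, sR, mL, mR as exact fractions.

left sensor world pos  = (3, -6); dL² = 122
right sensor world pos = (3, -2); dR² = 130
sL = 160/122 = 80/61
sR = 160/130 = 16/13
mL = -1/2·sL + -1/2·sR = -1008/793
mR = 1·sL + -1·sR = 64/793

80/61 16/13 -1008/793 64/793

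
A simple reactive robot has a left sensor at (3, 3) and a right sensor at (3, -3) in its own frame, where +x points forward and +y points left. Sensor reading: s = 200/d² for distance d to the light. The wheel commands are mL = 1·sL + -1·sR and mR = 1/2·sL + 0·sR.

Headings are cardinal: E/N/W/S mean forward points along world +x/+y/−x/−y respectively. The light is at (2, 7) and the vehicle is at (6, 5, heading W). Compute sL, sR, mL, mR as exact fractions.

left sensor world pos  = (3, 2); dL² = 26
right sensor world pos = (3, 8); dR² = 2
sL = 200/26 = 100/13
sR = 200/2 = 100
mL = 1·sL + -1·sR = -1200/13
mR = 1/2·sL + 0·sR = 50/13

100/13 100 -1200/13 50/13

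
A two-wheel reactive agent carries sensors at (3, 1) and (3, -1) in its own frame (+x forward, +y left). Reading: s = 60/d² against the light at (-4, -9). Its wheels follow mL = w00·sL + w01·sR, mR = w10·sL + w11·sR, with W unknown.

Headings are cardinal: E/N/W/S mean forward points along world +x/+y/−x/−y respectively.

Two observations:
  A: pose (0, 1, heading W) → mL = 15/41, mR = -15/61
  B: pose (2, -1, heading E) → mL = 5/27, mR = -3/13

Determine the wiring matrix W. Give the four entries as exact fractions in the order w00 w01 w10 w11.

1/2 0 0 -1/2

obs A: pose=(0,1,W) → sL=30/41, sR=30/61, mL=15/41, mR=-15/61
obs B: pose=(2,-1,E) → sL=10/27, sR=6/13, mL=5/27, mR=-3/13
sensor matrix S = [[30/41, 30/61], [10/27, 6/13]]; det S = 45520/292617
solve [mL_A; mL_B] = S·[w00; w01] and [mR_A; mR_B] = S·[w10; w11]:
  w00 = 1/2, w01 = 0, w10 = 0, w11 = -1/2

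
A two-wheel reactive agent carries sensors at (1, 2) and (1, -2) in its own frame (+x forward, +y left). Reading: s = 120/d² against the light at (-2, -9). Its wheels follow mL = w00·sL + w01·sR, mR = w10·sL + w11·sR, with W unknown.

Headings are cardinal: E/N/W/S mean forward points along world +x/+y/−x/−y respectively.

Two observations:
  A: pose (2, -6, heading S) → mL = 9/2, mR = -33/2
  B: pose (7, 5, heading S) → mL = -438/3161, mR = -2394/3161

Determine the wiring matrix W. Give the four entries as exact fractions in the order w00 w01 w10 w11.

-1 1/2 -1/2 -1

obs A: pose=(2,-6,S) → sL=3, sR=15, mL=9/2, mR=-33/2
obs B: pose=(7,5,S) → sL=12/29, sR=60/109, mL=-438/3161, mR=-2394/3161
sensor matrix S = [[3, 15], [12/29, 60/109]]; det S = -14400/3161
solve [mL_A; mL_B] = S·[w00; w01] and [mR_A; mR_B] = S·[w10; w11]:
  w00 = -1, w01 = 1/2, w10 = -1/2, w11 = -1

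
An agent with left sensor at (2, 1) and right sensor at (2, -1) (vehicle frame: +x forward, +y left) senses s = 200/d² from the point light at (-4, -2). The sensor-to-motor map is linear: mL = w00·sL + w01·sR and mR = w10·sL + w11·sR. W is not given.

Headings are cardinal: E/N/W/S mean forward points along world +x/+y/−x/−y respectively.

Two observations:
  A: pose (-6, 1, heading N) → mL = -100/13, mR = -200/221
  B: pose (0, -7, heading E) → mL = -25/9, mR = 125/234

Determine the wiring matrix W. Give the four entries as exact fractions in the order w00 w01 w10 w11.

obs A: pose=(-6,1,N) → sL=100/17, sR=100/13, mL=-100/13, mR=-200/221
obs B: pose=(0,-7,E) → sL=50/13, sR=25/9, mL=-25/9, mR=125/234
sensor matrix S = [[100/17, 100/13], [50/13, 25/9]]; det S = -342500/25857
solve [mL_A; mL_B] = S·[w00; w01] and [mR_A; mR_B] = S·[w10; w11]:
  w00 = 0, w01 = -1, w10 = 1/2, w11 = -1/2

0 -1 1/2 -1/2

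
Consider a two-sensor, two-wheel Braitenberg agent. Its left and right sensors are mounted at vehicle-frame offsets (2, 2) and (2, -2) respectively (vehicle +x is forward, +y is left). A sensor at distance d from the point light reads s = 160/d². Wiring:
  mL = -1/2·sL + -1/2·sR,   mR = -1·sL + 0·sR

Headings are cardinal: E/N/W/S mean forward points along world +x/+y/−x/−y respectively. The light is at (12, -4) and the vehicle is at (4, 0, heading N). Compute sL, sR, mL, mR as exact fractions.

left sensor world pos  = (2, 2); dL² = 136
right sensor world pos = (6, 2); dR² = 72
sL = 160/136 = 20/17
sR = 160/72 = 20/9
mL = -1/2·sL + -1/2·sR = -260/153
mR = -1·sL + 0·sR = -20/17

20/17 20/9 -260/153 -20/17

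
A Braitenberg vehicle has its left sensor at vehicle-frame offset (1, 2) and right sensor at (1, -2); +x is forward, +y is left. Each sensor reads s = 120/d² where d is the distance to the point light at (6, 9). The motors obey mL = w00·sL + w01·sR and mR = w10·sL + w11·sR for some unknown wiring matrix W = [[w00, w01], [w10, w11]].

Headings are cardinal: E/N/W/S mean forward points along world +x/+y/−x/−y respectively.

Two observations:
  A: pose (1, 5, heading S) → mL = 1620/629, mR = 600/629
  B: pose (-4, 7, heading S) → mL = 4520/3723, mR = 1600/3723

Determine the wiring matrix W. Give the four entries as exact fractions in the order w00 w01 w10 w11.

1/2 1/2 1/2 -1/2

obs A: pose=(1,5,S) → sL=60/17, sR=60/37, mL=1620/629, mR=600/629
obs B: pose=(-4,7,S) → sL=120/73, sR=40/51, mL=4520/3723, mR=1600/3723
sensor matrix S = [[60/17, 60/37], [120/73, 40/51]]; det S = 80000/780589
solve [mL_A; mL_B] = S·[w00; w01] and [mR_A; mR_B] = S·[w10; w11]:
  w00 = 1/2, w01 = 1/2, w10 = 1/2, w11 = -1/2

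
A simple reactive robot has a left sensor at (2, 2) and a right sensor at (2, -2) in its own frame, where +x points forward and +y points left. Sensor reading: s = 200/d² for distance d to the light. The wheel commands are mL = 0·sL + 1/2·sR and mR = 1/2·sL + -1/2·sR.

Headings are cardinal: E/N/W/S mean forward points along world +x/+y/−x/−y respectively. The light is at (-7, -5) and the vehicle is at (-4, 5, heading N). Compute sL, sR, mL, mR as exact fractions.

40/29 200/169 100/169 480/4901

left sensor world pos  = (-6, 7); dL² = 145
right sensor world pos = (-2, 7); dR² = 169
sL = 200/145 = 40/29
sR = 200/169 = 200/169
mL = 0·sL + 1/2·sR = 100/169
mR = 1/2·sL + -1/2·sR = 480/4901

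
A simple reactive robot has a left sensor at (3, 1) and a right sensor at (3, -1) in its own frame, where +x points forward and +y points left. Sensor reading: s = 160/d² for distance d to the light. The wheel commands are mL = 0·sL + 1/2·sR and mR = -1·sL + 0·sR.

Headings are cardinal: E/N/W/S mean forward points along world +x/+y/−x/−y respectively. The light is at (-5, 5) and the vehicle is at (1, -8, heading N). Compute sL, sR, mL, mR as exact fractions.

32/25 160/149 80/149 -32/25

left sensor world pos  = (0, -5); dL² = 125
right sensor world pos = (2, -5); dR² = 149
sL = 160/125 = 32/25
sR = 160/149 = 160/149
mL = 0·sL + 1/2·sR = 80/149
mR = -1·sL + 0·sR = -32/25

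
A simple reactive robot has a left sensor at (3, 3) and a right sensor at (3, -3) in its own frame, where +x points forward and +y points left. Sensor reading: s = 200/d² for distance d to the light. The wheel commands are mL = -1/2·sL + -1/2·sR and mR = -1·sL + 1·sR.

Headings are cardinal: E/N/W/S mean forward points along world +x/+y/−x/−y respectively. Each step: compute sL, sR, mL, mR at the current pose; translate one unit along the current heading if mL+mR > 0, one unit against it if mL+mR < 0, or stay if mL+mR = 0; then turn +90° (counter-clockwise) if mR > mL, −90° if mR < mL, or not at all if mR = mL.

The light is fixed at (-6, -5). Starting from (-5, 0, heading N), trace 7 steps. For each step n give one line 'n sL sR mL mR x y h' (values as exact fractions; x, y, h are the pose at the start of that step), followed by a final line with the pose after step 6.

0 50/17 5/2 -185/68 -15/34 -5 0 N
1 40 200/53 -1160/53 -1920/53 -5 -1 W
2 4 100/37 -124/37 -48/37 -4 -1 N
3 200 200/37 -3800/37 -7200/37 -4 -2 W
4 50/9 25/9 -25/6 -25/9 -3 -2 N
5 200 8 -104 -192 -3 -3 W
6 100/13 100/37 -2500/481 -2400/481 -2 -3 N
final -2 -4 W

n=0: pose=(-5,0,N); sL=50/17, sR=5/2; mL=-185/68, mR=-15/34; mL+mR=-215/68 → advance -1; mR−mL=155/68 → turn +1·90°
n=1: pose=(-5,-1,W); sL=40, sR=200/53; mL=-1160/53, mR=-1920/53; mL+mR=-3080/53 → advance -1; mR−mL=-760/53 → turn -1·90°
n=2: pose=(-4,-1,N); sL=4, sR=100/37; mL=-124/37, mR=-48/37; mL+mR=-172/37 → advance -1; mR−mL=76/37 → turn +1·90°
n=3: pose=(-4,-2,W); sL=200, sR=200/37; mL=-3800/37, mR=-7200/37; mL+mR=-11000/37 → advance -1; mR−mL=-3400/37 → turn -1·90°
n=4: pose=(-3,-2,N); sL=50/9, sR=25/9; mL=-25/6, mR=-25/9; mL+mR=-125/18 → advance -1; mR−mL=25/18 → turn +1·90°
n=5: pose=(-3,-3,W); sL=200, sR=8; mL=-104, mR=-192; mL+mR=-296 → advance -1; mR−mL=-88 → turn -1·90°
n=6: pose=(-2,-3,N); sL=100/13, sR=100/37; mL=-2500/481, mR=-2400/481; mL+mR=-4900/481 → advance -1; mR−mL=100/481 → turn +1·90°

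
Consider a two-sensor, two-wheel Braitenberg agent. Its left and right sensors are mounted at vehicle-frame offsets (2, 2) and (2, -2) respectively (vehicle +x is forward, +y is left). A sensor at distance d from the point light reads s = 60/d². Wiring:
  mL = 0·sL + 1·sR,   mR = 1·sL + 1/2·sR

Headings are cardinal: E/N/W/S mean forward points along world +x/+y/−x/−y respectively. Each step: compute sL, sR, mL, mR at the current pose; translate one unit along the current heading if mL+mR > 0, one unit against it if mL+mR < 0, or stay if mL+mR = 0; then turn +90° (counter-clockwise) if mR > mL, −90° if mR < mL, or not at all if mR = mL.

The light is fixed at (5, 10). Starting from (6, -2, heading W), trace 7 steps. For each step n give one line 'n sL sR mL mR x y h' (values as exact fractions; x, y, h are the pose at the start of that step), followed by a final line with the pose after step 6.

n=0: pose=(6,-2,W); sL=60/197, sR=60/101; mL=60/101, mR=11970/19897; mL+mR=23790/19897 → advance +1; mR−mL=150/19897 → turn +1·90°
n=1: pose=(5,-2,S); sL=3/10, sR=3/10; mL=3/10, mR=9/20; mL+mR=3/4 → advance +1; mR−mL=3/20 → turn +1·90°
n=2: pose=(5,-3,E); sL=12/25, sR=60/229; mL=60/229, mR=3498/5725; mL+mR=4998/5725 → advance +1; mR−mL=1998/5725 → turn +1·90°
n=3: pose=(6,-3,N); sL=30/61, sR=6/13; mL=6/13, mR=573/793; mL+mR=939/793 → advance +1; mR−mL=207/793 → turn +1·90°
n=4: pose=(6,-2,W); sL=60/197, sR=60/101; mL=60/101, mR=11970/19897; mL+mR=23790/19897 → advance +1; mR−mL=150/19897 → turn +1·90°
n=5: pose=(5,-2,S); sL=3/10, sR=3/10; mL=3/10, mR=9/20; mL+mR=3/4 → advance +1; mR−mL=3/20 → turn +1·90°
n=6: pose=(5,-3,E); sL=12/25, sR=60/229; mL=60/229, mR=3498/5725; mL+mR=4998/5725 → advance +1; mR−mL=1998/5725 → turn +1·90°

0 60/197 60/101 60/101 11970/19897 6 -2 W
1 3/10 3/10 3/10 9/20 5 -2 S
2 12/25 60/229 60/229 3498/5725 5 -3 E
3 30/61 6/13 6/13 573/793 6 -3 N
4 60/197 60/101 60/101 11970/19897 6 -2 W
5 3/10 3/10 3/10 9/20 5 -2 S
6 12/25 60/229 60/229 3498/5725 5 -3 E
final 6 -3 N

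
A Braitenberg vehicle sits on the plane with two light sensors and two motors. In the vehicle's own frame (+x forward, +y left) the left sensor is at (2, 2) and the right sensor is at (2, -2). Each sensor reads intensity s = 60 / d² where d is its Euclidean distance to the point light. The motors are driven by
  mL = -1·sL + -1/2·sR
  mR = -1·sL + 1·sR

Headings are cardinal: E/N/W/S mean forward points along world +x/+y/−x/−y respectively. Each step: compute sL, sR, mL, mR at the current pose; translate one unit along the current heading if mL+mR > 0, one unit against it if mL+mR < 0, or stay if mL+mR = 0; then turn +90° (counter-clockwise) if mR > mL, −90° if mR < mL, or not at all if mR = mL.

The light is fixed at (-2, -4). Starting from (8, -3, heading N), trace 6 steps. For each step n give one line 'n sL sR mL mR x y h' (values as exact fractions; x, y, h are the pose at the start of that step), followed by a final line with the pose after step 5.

0 60/73 20/51 -3790/3723 -1600/3723 8 -3 N
1 15/17 15/17 -45/34 0 8 -4 W
2 60/173 12/17 -2058/2941 1056/2941 9 -4 S
3 30/89 6/17 -777/1513 24/1513 9 -3 E
4 60/73 20/51 -3790/3723 -1600/3723 8 -3 N
5 15/17 15/17 -45/34 0 8 -4 W
final 9 -4 S

n=0: pose=(8,-3,N); sL=60/73, sR=20/51; mL=-3790/3723, mR=-1600/3723; mL+mR=-5390/3723 → advance -1; mR−mL=10/17 → turn +1·90°
n=1: pose=(8,-4,W); sL=15/17, sR=15/17; mL=-45/34, mR=0; mL+mR=-45/34 → advance -1; mR−mL=45/34 → turn +1·90°
n=2: pose=(9,-4,S); sL=60/173, sR=12/17; mL=-2058/2941, mR=1056/2941; mL+mR=-1002/2941 → advance -1; mR−mL=18/17 → turn +1·90°
n=3: pose=(9,-3,E); sL=30/89, sR=6/17; mL=-777/1513, mR=24/1513; mL+mR=-753/1513 → advance -1; mR−mL=9/17 → turn +1·90°
n=4: pose=(8,-3,N); sL=60/73, sR=20/51; mL=-3790/3723, mR=-1600/3723; mL+mR=-5390/3723 → advance -1; mR−mL=10/17 → turn +1·90°
n=5: pose=(8,-4,W); sL=15/17, sR=15/17; mL=-45/34, mR=0; mL+mR=-45/34 → advance -1; mR−mL=45/34 → turn +1·90°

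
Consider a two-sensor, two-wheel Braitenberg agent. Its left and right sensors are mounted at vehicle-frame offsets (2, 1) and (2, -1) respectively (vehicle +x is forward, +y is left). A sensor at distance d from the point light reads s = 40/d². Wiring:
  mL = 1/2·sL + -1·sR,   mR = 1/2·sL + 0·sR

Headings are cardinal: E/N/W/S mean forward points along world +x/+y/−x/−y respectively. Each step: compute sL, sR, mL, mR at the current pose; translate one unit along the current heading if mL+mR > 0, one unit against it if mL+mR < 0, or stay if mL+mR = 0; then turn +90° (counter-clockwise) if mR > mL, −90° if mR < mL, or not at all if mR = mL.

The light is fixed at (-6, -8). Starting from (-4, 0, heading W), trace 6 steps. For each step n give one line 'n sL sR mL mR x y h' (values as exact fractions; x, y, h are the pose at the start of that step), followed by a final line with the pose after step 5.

n=0: pose=(-4,0,W); sL=40/49, sR=40/81; mL=-340/3969, mR=20/49; mL+mR=1280/3969 → advance +1; mR−mL=40/81 → turn +1·90°
n=1: pose=(-5,0,S); sL=1, sR=10/9; mL=-11/18, mR=1/2; mL+mR=-1/9 → advance -1; mR−mL=10/9 → turn +1·90°
n=2: pose=(-5,1,E); sL=40/109, sR=40/73; mL=-2900/7957, mR=20/109; mL+mR=-1440/7957 → advance -1; mR−mL=40/73 → turn +1·90°
n=3: pose=(-6,1,N); sL=20/61, sR=20/61; mL=-10/61, mR=10/61; mL+mR=0 → advance +0; mR−mL=20/61 → turn +1·90°
n=4: pose=(-6,1,W); sL=10/17, sR=5/13; mL=-20/221, mR=5/17; mL+mR=45/221 → advance +1; mR−mL=5/13 → turn +1·90°
n=5: pose=(-7,1,S); sL=40/49, sR=40/53; mL=-900/2597, mR=20/49; mL+mR=160/2597 → advance +1; mR−mL=40/53 → turn +1·90°

0 40/49 40/81 -340/3969 20/49 -4 0 W
1 1 10/9 -11/18 1/2 -5 0 S
2 40/109 40/73 -2900/7957 20/109 -5 1 E
3 20/61 20/61 -10/61 10/61 -6 1 N
4 10/17 5/13 -20/221 5/17 -6 1 W
5 40/49 40/53 -900/2597 20/49 -7 1 S
final -7 0 E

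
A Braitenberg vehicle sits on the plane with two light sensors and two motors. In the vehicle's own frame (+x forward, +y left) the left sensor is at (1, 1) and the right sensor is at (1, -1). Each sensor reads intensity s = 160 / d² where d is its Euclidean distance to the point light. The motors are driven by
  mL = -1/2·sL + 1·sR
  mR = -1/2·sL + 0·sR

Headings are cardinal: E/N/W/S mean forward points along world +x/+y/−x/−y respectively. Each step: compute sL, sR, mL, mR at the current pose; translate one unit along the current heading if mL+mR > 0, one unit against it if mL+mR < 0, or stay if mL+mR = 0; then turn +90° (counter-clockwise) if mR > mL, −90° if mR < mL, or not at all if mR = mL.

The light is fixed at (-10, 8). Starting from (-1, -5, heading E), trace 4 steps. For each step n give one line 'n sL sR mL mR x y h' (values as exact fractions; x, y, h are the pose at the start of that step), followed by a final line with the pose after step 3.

0 40/61 20/37 480/2257 -20/61 -1 -5 E
1 160/277 32/49 4944/13573 -80/277 -2 -5 S
2 80/137 80/109 6600/14933 -40/137 -2 -6 W
3 32/41 160/233 2832/9553 -16/41 -3 -6 N
final -3 -7 E

n=0: pose=(-1,-5,E); sL=40/61, sR=20/37; mL=480/2257, mR=-20/61; mL+mR=-260/2257 → advance -1; mR−mL=-20/37 → turn -1·90°
n=1: pose=(-2,-5,S); sL=160/277, sR=32/49; mL=4944/13573, mR=-80/277; mL+mR=1024/13573 → advance +1; mR−mL=-32/49 → turn -1·90°
n=2: pose=(-2,-6,W); sL=80/137, sR=80/109; mL=6600/14933, mR=-40/137; mL+mR=2240/14933 → advance +1; mR−mL=-80/109 → turn -1·90°
n=3: pose=(-3,-6,N); sL=32/41, sR=160/233; mL=2832/9553, mR=-16/41; mL+mR=-896/9553 → advance -1; mR−mL=-160/233 → turn -1·90°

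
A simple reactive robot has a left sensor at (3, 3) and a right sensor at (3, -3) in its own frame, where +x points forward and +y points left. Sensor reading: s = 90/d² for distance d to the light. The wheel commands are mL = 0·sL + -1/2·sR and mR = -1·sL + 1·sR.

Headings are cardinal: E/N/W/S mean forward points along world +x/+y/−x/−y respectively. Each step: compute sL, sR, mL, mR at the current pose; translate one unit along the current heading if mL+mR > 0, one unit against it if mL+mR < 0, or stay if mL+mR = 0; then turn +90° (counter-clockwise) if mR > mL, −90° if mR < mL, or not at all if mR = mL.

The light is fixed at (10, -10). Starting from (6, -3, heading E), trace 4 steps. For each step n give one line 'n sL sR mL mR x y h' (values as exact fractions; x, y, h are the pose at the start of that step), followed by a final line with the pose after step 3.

n=0: pose=(6,-3,E); sL=90/101, sR=90/17; mL=-45/17, mR=7560/1717; mL+mR=3015/1717 → advance +1; mR−mL=12105/1717 → turn +1·90°
n=1: pose=(7,-3,N); sL=45/68, sR=9/10; mL=-9/20, mR=81/340; mL+mR=-18/85 → advance -1; mR−mL=117/170 → turn +1·90°
n=2: pose=(7,-4,W); sL=2, sR=10/13; mL=-5/13, mR=-16/13; mL+mR=-21/13 → advance -1; mR−mL=-11/13 → turn -1·90°
n=3: pose=(8,-4,N); sL=45/53, sR=45/41; mL=-45/82, mR=540/2173; mL+mR=-1305/4346 → advance -1; mR−mL=3465/4346 → turn +1·90°

0 90/101 90/17 -45/17 7560/1717 6 -3 E
1 45/68 9/10 -9/20 81/340 7 -3 N
2 2 10/13 -5/13 -16/13 7 -4 W
3 45/53 45/41 -45/82 540/2173 8 -4 N
final 8 -5 W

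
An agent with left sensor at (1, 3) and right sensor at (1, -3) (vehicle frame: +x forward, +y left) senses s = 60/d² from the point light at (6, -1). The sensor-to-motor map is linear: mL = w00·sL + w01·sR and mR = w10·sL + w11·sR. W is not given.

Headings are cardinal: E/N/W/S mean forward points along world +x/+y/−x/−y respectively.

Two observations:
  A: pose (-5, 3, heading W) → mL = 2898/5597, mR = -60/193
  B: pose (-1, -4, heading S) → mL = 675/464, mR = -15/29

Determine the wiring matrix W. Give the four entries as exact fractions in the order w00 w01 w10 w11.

1/2 1 0 -1

obs A: pose=(-5,3,W) → sL=12/29, sR=60/193, mL=2898/5597, mR=-60/193
obs B: pose=(-1,-4,S) → sL=15/8, sR=15/29, mL=675/464, mR=-15/29
sensor matrix S = [[12/29, 60/193], [15/8, 15/29]]; det S = -119745/324626
solve [mL_A; mL_B] = S·[w00; w01] and [mR_A; mR_B] = S·[w10; w11]:
  w00 = 1/2, w01 = 1, w10 = 0, w11 = -1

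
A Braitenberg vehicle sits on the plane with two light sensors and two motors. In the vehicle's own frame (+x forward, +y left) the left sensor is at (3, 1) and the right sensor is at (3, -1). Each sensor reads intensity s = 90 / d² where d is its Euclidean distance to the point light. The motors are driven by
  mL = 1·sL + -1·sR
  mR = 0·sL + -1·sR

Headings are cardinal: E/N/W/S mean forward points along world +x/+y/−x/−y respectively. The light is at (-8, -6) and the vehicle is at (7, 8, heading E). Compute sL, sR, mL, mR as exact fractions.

left sensor world pos  = (10, 9); dL² = 549
right sensor world pos = (10, 7); dR² = 493
sL = 90/549 = 10/61
sR = 90/493 = 90/493
mL = 1·sL + -1·sR = -560/30073
mR = 0·sL + -1·sR = -90/493

10/61 90/493 -560/30073 -90/493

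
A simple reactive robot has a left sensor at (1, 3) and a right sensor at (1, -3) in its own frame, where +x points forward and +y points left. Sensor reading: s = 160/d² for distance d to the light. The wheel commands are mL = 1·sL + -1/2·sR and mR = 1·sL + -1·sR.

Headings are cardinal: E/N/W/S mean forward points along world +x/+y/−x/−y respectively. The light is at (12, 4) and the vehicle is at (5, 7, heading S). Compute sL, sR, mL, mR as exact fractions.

left sensor world pos  = (8, 6); dL² = 20
right sensor world pos = (2, 6); dR² = 104
sL = 160/20 = 8
sR = 160/104 = 20/13
mL = 1·sL + -1/2·sR = 94/13
mR = 1·sL + -1·sR = 84/13

8 20/13 94/13 84/13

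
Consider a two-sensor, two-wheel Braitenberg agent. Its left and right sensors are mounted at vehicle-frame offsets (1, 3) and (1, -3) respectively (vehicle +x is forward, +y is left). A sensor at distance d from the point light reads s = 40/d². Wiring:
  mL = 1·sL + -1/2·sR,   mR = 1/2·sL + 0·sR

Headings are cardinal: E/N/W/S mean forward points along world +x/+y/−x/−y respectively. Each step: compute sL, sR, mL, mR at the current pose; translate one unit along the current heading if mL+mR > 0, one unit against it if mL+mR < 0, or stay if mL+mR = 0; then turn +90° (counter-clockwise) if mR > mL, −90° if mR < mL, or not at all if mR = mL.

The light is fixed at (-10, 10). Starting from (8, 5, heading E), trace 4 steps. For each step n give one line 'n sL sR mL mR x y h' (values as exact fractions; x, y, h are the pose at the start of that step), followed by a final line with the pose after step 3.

n=0: pose=(8,5,E); sL=8/73, sR=8/85; mL=388/6205, mR=4/73; mL+mR=728/6205 → advance +1; mR−mL=-48/6205 → turn -1·90°
n=1: pose=(9,5,S); sL=1/13, sR=10/73; mL=8/949, mR=1/26; mL+mR=89/1898 → advance +1; mR−mL=57/1898 → turn +1·90°
n=2: pose=(9,4,E); sL=40/409, sR=40/481; mL=11060/196729, mR=20/409; mL+mR=20680/196729 → advance +1; mR−mL=-1440/196729 → turn -1·90°
n=3: pose=(10,4,S); sL=20/289, sR=20/169; mL=490/48841, mR=10/289; mL+mR=2180/48841 → advance +1; mR−mL=1200/48841 → turn +1·90°

0 8/73 8/85 388/6205 4/73 8 5 E
1 1/13 10/73 8/949 1/26 9 5 S
2 40/409 40/481 11060/196729 20/409 9 4 E
3 20/289 20/169 490/48841 10/289 10 4 S
final 10 3 E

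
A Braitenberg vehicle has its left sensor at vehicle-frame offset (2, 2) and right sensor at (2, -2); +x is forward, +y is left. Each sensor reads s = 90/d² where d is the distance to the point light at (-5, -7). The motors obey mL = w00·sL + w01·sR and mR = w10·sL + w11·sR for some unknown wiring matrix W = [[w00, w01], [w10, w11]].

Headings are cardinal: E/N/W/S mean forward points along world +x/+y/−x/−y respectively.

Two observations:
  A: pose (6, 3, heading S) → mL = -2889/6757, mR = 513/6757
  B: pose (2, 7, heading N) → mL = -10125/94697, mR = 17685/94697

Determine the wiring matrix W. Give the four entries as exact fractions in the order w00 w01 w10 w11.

obs A: pose=(6,3,S) → sL=90/233, sR=18/29, mL=-2889/6757, mR=513/6757
obs B: pose=(2,7,N) → sL=90/281, sR=90/337, mL=-10125/94697, mR=17685/94697
sensor matrix S = [[90/233, 18/29], [90/281, 90/337]]; det S = -61197120/639867629
solve [mL_A; mL_B] = S·[w00; w01] and [mR_A; mR_B] = S·[w10; w11]:
  w00 = 1/2, w01 = -1, w10 = 1, w11 = -1/2

1/2 -1 1 -1/2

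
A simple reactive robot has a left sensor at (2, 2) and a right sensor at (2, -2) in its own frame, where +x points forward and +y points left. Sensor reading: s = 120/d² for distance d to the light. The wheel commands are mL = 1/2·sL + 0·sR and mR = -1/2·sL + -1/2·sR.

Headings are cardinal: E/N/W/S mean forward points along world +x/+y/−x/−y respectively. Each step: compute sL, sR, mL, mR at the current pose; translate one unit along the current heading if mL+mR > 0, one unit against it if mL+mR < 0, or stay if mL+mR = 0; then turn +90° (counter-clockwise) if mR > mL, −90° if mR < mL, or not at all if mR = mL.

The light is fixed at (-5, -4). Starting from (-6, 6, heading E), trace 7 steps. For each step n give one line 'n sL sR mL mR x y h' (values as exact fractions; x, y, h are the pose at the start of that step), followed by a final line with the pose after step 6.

n=0: pose=(-6,6,E); sL=24/29, sR=24/13; mL=12/29, mR=-504/377; mL+mR=-12/13 → advance -1; mR−mL=-660/377 → turn -1·90°
n=1: pose=(-7,6,S); sL=15/8, sR=3/2; mL=15/16, mR=-27/16; mL+mR=-3/4 → advance -1; mR−mL=-21/8 → turn -1·90°
n=2: pose=(-7,7,W); sL=120/97, sR=24/37; mL=60/97, mR=-3384/3589; mL+mR=-12/37 → advance -1; mR−mL=-5604/3589 → turn -1·90°
n=3: pose=(-6,7,N); sL=60/89, sR=12/17; mL=30/89, mR=-1044/1513; mL+mR=-6/17 → advance -1; mR−mL=-1554/1513 → turn -1·90°
n=4: pose=(-6,6,E); sL=24/29, sR=24/13; mL=12/29, mR=-504/377; mL+mR=-12/13 → advance -1; mR−mL=-660/377 → turn -1·90°
n=5: pose=(-7,6,S); sL=15/8, sR=3/2; mL=15/16, mR=-27/16; mL+mR=-3/4 → advance -1; mR−mL=-21/8 → turn -1·90°
n=6: pose=(-7,7,W); sL=120/97, sR=24/37; mL=60/97, mR=-3384/3589; mL+mR=-12/37 → advance -1; mR−mL=-5604/3589 → turn -1·90°

0 24/29 24/13 12/29 -504/377 -6 6 E
1 15/8 3/2 15/16 -27/16 -7 6 S
2 120/97 24/37 60/97 -3384/3589 -7 7 W
3 60/89 12/17 30/89 -1044/1513 -6 7 N
4 24/29 24/13 12/29 -504/377 -6 6 E
5 15/8 3/2 15/16 -27/16 -7 6 S
6 120/97 24/37 60/97 -3384/3589 -7 7 W
final -6 7 N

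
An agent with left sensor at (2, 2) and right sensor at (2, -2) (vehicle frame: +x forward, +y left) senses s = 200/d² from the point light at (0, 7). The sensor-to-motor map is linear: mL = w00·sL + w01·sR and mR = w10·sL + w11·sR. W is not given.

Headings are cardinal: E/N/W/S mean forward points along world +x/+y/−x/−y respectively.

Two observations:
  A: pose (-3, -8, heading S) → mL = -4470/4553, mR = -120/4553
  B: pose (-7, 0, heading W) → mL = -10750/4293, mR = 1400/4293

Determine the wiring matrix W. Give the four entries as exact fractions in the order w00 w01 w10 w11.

obs A: pose=(-3,-8,S) → sL=20/29, sR=100/157, mL=-4470/4553, mR=-120/4553
obs B: pose=(-7,0,W) → sL=100/81, sR=100/53, mL=-10750/4293, mR=1400/4293
sensor matrix S = [[20/29, 100/157], [100/81, 100/53]]; det S = 10064000/19546029
solve [mL_A; mL_B] = S·[w00; w01] and [mR_A; mR_B] = S·[w10; w11]:
  w00 = -1/2, w01 = -1, w10 = -1/2, w11 = 1/2

-1/2 -1 -1/2 1/2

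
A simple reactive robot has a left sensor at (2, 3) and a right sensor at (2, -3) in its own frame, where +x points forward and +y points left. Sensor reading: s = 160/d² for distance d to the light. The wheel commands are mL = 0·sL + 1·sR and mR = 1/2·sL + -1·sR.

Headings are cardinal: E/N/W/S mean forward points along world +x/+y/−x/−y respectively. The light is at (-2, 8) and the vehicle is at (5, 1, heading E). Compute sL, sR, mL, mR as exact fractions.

left sensor world pos  = (7, 4); dL² = 97
right sensor world pos = (7, -2); dR² = 181
sL = 160/97 = 160/97
sR = 160/181 = 160/181
mL = 0·sL + 1·sR = 160/181
mR = 1/2·sL + -1·sR = -1040/17557

160/97 160/181 160/181 -1040/17557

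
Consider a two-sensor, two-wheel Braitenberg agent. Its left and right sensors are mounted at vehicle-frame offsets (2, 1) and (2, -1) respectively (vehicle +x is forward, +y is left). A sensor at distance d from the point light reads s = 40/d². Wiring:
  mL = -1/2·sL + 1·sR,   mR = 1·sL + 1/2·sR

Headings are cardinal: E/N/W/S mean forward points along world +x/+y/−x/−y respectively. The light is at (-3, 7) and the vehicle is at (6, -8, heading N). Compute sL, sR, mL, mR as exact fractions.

left sensor world pos  = (5, -6); dL² = 233
right sensor world pos = (7, -6); dR² = 269
sL = 40/233 = 40/233
sR = 40/269 = 40/269
mL = -1/2·sL + 1·sR = 3940/62677
mR = 1·sL + 1/2·sR = 15420/62677

40/233 40/269 3940/62677 15420/62677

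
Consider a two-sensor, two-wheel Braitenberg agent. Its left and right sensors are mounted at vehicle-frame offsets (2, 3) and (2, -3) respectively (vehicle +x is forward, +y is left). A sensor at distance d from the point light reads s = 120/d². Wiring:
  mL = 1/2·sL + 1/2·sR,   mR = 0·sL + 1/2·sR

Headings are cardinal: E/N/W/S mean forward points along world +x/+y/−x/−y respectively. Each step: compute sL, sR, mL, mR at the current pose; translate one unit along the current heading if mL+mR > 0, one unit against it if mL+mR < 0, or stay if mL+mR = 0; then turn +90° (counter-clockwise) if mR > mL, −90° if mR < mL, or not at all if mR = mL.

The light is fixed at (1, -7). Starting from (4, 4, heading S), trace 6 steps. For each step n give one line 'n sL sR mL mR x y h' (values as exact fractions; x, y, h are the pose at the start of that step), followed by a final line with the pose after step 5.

n=0: pose=(4,4,S); sL=40/39, sR=40/27; mL=440/351, mR=20/27; mL+mR=700/351 → advance +1; mR−mL=-20/39 → turn -1·90°
n=1: pose=(4,3,W); sL=12/5, sR=12/17; mL=132/85, mR=6/17; mL+mR=162/85 → advance +1; mR−mL=-6/5 → turn -1·90°
n=2: pose=(3,3,N); sL=24/29, sR=120/169; mL=3768/4901, mR=60/169; mL+mR=5508/4901 → advance +1; mR−mL=-12/29 → turn -1·90°
n=3: pose=(3,4,E); sL=30/53, sR=3/2; mL=219/212, mR=3/4; mL+mR=189/106 → advance +1; mR−mL=-15/53 → turn -1·90°
n=4: pose=(4,4,S); sL=40/39, sR=40/27; mL=440/351, mR=20/27; mL+mR=700/351 → advance +1; mR−mL=-20/39 → turn -1·90°
n=5: pose=(4,3,W); sL=12/5, sR=12/17; mL=132/85, mR=6/17; mL+mR=162/85 → advance +1; mR−mL=-6/5 → turn -1·90°

0 40/39 40/27 440/351 20/27 4 4 S
1 12/5 12/17 132/85 6/17 4 3 W
2 24/29 120/169 3768/4901 60/169 3 3 N
3 30/53 3/2 219/212 3/4 3 4 E
4 40/39 40/27 440/351 20/27 4 4 S
5 12/5 12/17 132/85 6/17 4 3 W
final 3 3 N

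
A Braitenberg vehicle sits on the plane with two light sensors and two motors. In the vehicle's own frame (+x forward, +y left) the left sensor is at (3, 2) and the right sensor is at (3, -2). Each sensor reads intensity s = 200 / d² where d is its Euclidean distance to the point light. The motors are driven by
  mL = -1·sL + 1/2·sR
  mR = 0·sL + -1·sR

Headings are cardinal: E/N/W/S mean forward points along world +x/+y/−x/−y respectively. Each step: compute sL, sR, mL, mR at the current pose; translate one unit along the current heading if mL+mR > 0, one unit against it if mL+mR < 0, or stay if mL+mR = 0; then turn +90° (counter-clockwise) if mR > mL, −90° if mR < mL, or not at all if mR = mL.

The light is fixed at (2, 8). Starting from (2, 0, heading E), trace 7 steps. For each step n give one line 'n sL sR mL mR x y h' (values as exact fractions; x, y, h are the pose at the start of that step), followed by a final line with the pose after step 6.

0 40/9 200/109 -3460/981 -200/109 2 0 E
1 100/17 100/13 -450/221 -100/13 1 0 N
2 200/53 8/5 -788/265 -8/5 1 -1 E
3 50/13 50/9 -125/117 -50/9 0 -1 N
4 40/13 40/29 -900/377 -40/29 0 -2 E
5 100/37 4 -26/37 -4 -1 -2 N
6 200/81 200/169 -25700/13689 -200/169 -1 -3 E
final -2 -3 N

n=0: pose=(2,0,E); sL=40/9, sR=200/109; mL=-3460/981, mR=-200/109; mL+mR=-5260/981 → advance -1; mR−mL=1660/981 → turn +1·90°
n=1: pose=(1,0,N); sL=100/17, sR=100/13; mL=-450/221, mR=-100/13; mL+mR=-2150/221 → advance -1; mR−mL=-1250/221 → turn -1·90°
n=2: pose=(1,-1,E); sL=200/53, sR=8/5; mL=-788/265, mR=-8/5; mL+mR=-1212/265 → advance -1; mR−mL=364/265 → turn +1·90°
n=3: pose=(0,-1,N); sL=50/13, sR=50/9; mL=-125/117, mR=-50/9; mL+mR=-775/117 → advance -1; mR−mL=-175/39 → turn -1·90°
n=4: pose=(0,-2,E); sL=40/13, sR=40/29; mL=-900/377, mR=-40/29; mL+mR=-1420/377 → advance -1; mR−mL=380/377 → turn +1·90°
n=5: pose=(-1,-2,N); sL=100/37, sR=4; mL=-26/37, mR=-4; mL+mR=-174/37 → advance -1; mR−mL=-122/37 → turn -1·90°
n=6: pose=(-1,-3,E); sL=200/81, sR=200/169; mL=-25700/13689, mR=-200/169; mL+mR=-41900/13689 → advance -1; mR−mL=9500/13689 → turn +1·90°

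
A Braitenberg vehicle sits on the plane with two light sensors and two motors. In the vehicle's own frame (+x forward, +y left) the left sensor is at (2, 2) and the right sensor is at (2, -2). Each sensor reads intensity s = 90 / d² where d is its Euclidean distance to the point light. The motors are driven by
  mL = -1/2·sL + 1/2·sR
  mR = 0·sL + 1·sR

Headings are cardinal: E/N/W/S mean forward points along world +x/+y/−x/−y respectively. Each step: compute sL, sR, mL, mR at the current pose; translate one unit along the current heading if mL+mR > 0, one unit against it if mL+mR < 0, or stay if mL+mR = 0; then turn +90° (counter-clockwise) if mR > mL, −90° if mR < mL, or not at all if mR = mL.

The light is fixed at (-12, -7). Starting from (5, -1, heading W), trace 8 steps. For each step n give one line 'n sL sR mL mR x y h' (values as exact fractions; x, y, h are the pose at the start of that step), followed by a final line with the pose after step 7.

n=0: pose=(5,-1,W); sL=90/241, sR=90/289; mL=-2160/69649, mR=90/289; mL+mR=19530/69649 → advance +1; mR−mL=23850/69649 → turn +1·90°
n=1: pose=(4,-1,S); sL=9/34, sR=45/106; mL=72/901, mR=45/106; mL+mR=909/1802 → advance +1; mR−mL=621/1802 → turn +1·90°
n=2: pose=(4,-2,E); sL=90/373, sR=10/37; mL=200/13801, mR=10/37; mL+mR=3930/13801 → advance +1; mR−mL=3530/13801 → turn +1·90°
n=3: pose=(5,-2,N); sL=45/137, sR=9/41; mL=-306/5617, mR=9/41; mL+mR=927/5617 → advance +1; mR−mL=1539/5617 → turn +1·90°
n=4: pose=(5,-1,W); sL=90/241, sR=90/289; mL=-2160/69649, mR=90/289; mL+mR=19530/69649 → advance +1; mR−mL=23850/69649 → turn +1·90°
n=5: pose=(4,-1,S); sL=9/34, sR=45/106; mL=72/901, mR=45/106; mL+mR=909/1802 → advance +1; mR−mL=621/1802 → turn +1·90°
n=6: pose=(4,-2,E); sL=90/373, sR=10/37; mL=200/13801, mR=10/37; mL+mR=3930/13801 → advance +1; mR−mL=3530/13801 → turn +1·90°
n=7: pose=(5,-2,N); sL=45/137, sR=9/41; mL=-306/5617, mR=9/41; mL+mR=927/5617 → advance +1; mR−mL=1539/5617 → turn +1·90°

0 90/241 90/289 -2160/69649 90/289 5 -1 W
1 9/34 45/106 72/901 45/106 4 -1 S
2 90/373 10/37 200/13801 10/37 4 -2 E
3 45/137 9/41 -306/5617 9/41 5 -2 N
4 90/241 90/289 -2160/69649 90/289 5 -1 W
5 9/34 45/106 72/901 45/106 4 -1 S
6 90/373 10/37 200/13801 10/37 4 -2 E
7 45/137 9/41 -306/5617 9/41 5 -2 N
final 5 -1 W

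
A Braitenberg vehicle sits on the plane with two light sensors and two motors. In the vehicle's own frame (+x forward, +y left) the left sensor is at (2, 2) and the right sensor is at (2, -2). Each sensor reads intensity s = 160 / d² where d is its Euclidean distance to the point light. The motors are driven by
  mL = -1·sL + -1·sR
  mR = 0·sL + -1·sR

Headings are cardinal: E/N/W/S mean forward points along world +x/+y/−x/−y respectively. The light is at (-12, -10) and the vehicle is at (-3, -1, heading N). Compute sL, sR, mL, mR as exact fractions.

16/17 80/121 -3296/2057 -80/121

left sensor world pos  = (-5, 1); dL² = 170
right sensor world pos = (-1, 1); dR² = 242
sL = 160/170 = 16/17
sR = 160/242 = 80/121
mL = -1·sL + -1·sR = -3296/2057
mR = 0·sL + -1·sR = -80/121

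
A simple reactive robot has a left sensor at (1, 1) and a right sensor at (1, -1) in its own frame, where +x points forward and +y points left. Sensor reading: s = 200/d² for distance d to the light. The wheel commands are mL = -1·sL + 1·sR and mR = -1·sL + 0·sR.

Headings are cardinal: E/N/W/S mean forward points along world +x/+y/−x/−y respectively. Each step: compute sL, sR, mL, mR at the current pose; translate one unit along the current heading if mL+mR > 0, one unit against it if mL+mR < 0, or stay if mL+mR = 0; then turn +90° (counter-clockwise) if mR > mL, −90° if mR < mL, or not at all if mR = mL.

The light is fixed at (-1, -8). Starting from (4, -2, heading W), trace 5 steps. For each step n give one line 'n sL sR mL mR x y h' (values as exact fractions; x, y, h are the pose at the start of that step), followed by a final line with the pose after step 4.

n=0: pose=(4,-2,W); sL=200/41, sR=40/13; mL=-960/533, mR=-200/41; mL+mR=-3560/533 → advance -1; mR−mL=-40/13 → turn -1·90°
n=1: pose=(5,-2,N); sL=100/37, sR=100/49; mL=-1200/1813, mR=-100/37; mL+mR=-6100/1813 → advance -1; mR−mL=-100/49 → turn -1·90°
n=2: pose=(5,-3,E); sL=40/17, sR=40/13; mL=160/221, mR=-40/17; mL+mR=-360/221 → advance -1; mR−mL=-40/13 → turn -1·90°
n=3: pose=(4,-3,S); sL=50/13, sR=25/4; mL=125/52, mR=-50/13; mL+mR=-75/52 → advance -1; mR−mL=-25/4 → turn -1·90°
n=4: pose=(4,-2,W); sL=200/41, sR=40/13; mL=-960/533, mR=-200/41; mL+mR=-3560/533 → advance -1; mR−mL=-40/13 → turn -1·90°

0 200/41 40/13 -960/533 -200/41 4 -2 W
1 100/37 100/49 -1200/1813 -100/37 5 -2 N
2 40/17 40/13 160/221 -40/17 5 -3 E
3 50/13 25/4 125/52 -50/13 4 -3 S
4 200/41 40/13 -960/533 -200/41 4 -2 W
final 5 -2 N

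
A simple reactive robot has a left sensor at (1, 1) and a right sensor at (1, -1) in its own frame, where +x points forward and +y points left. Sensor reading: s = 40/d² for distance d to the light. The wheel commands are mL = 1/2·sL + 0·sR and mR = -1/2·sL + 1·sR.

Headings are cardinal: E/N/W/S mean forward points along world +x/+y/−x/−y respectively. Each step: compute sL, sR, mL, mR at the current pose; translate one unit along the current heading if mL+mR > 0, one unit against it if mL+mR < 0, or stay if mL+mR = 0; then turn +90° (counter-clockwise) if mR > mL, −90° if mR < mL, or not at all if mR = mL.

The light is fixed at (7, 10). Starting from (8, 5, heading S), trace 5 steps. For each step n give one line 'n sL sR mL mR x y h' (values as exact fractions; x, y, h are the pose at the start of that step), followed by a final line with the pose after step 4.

0 1 10/9 1/2 11/18 8 5 S
1 40/29 40/53 20/29 100/1537 8 4 E
2 20/29 4/5 10/29 66/145 9 4 S
3 8/9 40/73 4/9 68/657 9 3 E
4 1/2 10/17 1/4 23/68 10 3 S
final 10 2 E

n=0: pose=(8,5,S); sL=1, sR=10/9; mL=1/2, mR=11/18; mL+mR=10/9 → advance +1; mR−mL=1/9 → turn +1·90°
n=1: pose=(8,4,E); sL=40/29, sR=40/53; mL=20/29, mR=100/1537; mL+mR=40/53 → advance +1; mR−mL=-960/1537 → turn -1·90°
n=2: pose=(9,4,S); sL=20/29, sR=4/5; mL=10/29, mR=66/145; mL+mR=4/5 → advance +1; mR−mL=16/145 → turn +1·90°
n=3: pose=(9,3,E); sL=8/9, sR=40/73; mL=4/9, mR=68/657; mL+mR=40/73 → advance +1; mR−mL=-224/657 → turn -1·90°
n=4: pose=(10,3,S); sL=1/2, sR=10/17; mL=1/4, mR=23/68; mL+mR=10/17 → advance +1; mR−mL=3/34 → turn +1·90°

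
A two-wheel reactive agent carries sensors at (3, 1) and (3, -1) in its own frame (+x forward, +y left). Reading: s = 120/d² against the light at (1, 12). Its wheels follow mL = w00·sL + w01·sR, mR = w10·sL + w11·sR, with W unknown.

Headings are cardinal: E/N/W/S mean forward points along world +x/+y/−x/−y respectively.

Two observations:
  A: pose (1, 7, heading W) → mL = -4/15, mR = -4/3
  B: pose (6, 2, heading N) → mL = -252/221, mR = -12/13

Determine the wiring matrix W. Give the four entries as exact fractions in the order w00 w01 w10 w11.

-1 1/2 -1/2 0

obs A: pose=(1,7,W) → sL=8/3, sR=24/5, mL=-4/15, mR=-4/3
obs B: pose=(6,2,N) → sL=24/13, sR=24/17, mL=-252/221, mR=-12/13
sensor matrix S = [[8/3, 24/5], [24/13, 24/17]]; det S = -5632/1105
solve [mL_A; mL_B] = S·[w00; w01] and [mR_A; mR_B] = S·[w10; w11]:
  w00 = -1, w01 = 1/2, w10 = -1/2, w11 = 0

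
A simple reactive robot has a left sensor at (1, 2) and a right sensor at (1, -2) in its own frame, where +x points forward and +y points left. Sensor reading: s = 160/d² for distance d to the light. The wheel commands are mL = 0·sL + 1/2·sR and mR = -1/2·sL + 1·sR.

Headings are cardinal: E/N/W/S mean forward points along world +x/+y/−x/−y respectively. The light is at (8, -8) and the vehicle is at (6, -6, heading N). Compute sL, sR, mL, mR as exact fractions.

32/5 160/9 80/9 656/45

left sensor world pos  = (4, -5); dL² = 25
right sensor world pos = (8, -5); dR² = 9
sL = 160/25 = 32/5
sR = 160/9 = 160/9
mL = 0·sL + 1/2·sR = 80/9
mR = -1/2·sL + 1·sR = 656/45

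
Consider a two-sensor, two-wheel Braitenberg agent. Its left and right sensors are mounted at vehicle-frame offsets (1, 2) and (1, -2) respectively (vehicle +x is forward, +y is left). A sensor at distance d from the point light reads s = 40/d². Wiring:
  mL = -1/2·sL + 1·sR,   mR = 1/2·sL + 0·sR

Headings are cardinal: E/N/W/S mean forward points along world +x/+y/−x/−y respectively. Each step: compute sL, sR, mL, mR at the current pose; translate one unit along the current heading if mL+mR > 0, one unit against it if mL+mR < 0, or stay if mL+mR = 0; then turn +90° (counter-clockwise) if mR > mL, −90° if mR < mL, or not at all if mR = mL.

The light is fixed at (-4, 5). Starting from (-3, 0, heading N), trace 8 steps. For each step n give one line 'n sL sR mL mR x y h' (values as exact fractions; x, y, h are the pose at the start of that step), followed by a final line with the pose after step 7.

n=0: pose=(-3,0,N); sL=40/17, sR=8/5; mL=36/85, mR=20/17; mL+mR=8/5 → advance +1; mR−mL=64/85 → turn +1·90°
n=1: pose=(-3,1,W); sL=10/9, sR=10; mL=85/9, mR=5/9; mL+mR=10 → advance +1; mR−mL=-80/9 → turn -1·90°
n=2: pose=(-4,1,N); sL=40/13, sR=40/13; mL=20/13, mR=20/13; mL+mR=40/13 → advance +1; mR−mL=0 → turn +0·90°
n=3: pose=(-4,2,N); sL=5, sR=5; mL=5/2, mR=5/2; mL+mR=5 → advance +1; mR−mL=0 → turn +0·90°
n=4: pose=(-4,3,N); sL=8, sR=8; mL=4, mR=4; mL+mR=8 → advance +1; mR−mL=0 → turn +0·90°
n=5: pose=(-4,4,N); sL=10, sR=10; mL=5, mR=5; mL+mR=10 → advance +1; mR−mL=0 → turn +0·90°
n=6: pose=(-4,5,N); sL=8, sR=8; mL=4, mR=4; mL+mR=8 → advance +1; mR−mL=0 → turn +0·90°
n=7: pose=(-4,6,N); sL=5, sR=5; mL=5/2, mR=5/2; mL+mR=5 → advance +1; mR−mL=0 → turn +0·90°

0 40/17 8/5 36/85 20/17 -3 0 N
1 10/9 10 85/9 5/9 -3 1 W
2 40/13 40/13 20/13 20/13 -4 1 N
3 5 5 5/2 5/2 -4 2 N
4 8 8 4 4 -4 3 N
5 10 10 5 5 -4 4 N
6 8 8 4 4 -4 5 N
7 5 5 5/2 5/2 -4 6 N
final -4 7 N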